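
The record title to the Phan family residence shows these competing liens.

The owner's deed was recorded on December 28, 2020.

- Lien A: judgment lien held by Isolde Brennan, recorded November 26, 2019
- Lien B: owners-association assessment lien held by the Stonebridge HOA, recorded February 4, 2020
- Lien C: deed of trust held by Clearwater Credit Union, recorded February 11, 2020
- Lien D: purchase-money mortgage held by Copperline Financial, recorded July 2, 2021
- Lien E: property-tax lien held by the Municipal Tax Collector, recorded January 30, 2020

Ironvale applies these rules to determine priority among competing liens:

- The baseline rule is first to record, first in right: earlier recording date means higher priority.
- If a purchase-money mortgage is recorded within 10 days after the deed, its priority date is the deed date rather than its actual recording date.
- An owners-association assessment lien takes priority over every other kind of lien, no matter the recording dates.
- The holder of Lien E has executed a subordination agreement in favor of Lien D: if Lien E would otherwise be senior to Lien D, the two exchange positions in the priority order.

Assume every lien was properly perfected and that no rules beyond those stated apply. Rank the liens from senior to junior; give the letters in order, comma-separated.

B, A, D, C, E

Effective dates: D missed the 10-day window (186 days after the deed), so its recording date stands.
B is an owners-association assessment lien, so it outranks all other liens regardless of date.
Among the remaining liens, by effective date: A (November 26, 2019), E (January 30, 2020), C (February 11, 2020), D (July 2, 2021).
E is senior to D before the subordination, so the two trade places.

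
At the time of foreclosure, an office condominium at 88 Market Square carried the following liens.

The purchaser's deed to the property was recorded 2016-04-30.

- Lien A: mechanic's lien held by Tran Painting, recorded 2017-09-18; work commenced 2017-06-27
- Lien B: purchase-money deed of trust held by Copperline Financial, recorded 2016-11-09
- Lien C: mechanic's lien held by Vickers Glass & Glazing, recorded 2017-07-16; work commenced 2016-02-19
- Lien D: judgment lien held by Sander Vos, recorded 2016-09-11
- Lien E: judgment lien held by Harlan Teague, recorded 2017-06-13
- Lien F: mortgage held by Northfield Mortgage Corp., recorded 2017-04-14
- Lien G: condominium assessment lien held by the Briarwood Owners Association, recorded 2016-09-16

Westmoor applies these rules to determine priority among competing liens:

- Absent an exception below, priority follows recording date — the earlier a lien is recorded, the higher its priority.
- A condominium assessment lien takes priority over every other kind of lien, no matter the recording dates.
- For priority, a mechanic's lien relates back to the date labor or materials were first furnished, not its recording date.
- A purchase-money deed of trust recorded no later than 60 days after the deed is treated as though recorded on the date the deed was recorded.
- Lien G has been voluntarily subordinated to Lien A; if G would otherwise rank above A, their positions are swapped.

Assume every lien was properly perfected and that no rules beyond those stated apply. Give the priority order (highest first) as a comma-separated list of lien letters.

A, C, D, B, F, E, G

Adjusting effective dates: A's effective date is 2017-06-27, when work began; B was recorded 193 days after the deed, outside the 60-day window, so it keeps its recording date; C is treated as recorded 2016-02-19, the work-commencement date.
G is a condominium assessment lien, so it outranks all other liens regardless of date.
The other liens, earliest effective date first: C (2016-02-19), D (2016-09-11), B (2016-11-09), F (2017-04-14), E (2017-06-13), A (2017-06-27).
Because G would otherwise rank above A, the subordination swaps them.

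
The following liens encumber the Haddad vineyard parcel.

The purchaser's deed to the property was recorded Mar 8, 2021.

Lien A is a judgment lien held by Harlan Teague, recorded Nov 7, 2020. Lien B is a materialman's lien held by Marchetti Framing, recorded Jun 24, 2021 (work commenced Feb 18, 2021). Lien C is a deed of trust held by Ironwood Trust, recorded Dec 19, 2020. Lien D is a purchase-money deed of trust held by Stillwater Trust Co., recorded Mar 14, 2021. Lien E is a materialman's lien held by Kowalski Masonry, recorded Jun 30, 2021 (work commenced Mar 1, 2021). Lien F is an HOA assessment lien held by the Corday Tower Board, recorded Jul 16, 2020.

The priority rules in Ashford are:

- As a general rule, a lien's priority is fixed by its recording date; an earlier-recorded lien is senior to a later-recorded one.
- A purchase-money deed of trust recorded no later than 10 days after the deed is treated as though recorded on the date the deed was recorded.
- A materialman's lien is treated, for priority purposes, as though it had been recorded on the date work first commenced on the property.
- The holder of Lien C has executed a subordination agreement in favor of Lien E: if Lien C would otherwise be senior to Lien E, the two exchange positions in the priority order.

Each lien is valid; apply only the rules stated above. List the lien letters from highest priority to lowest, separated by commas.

F, A, E, B, C, D

Effective dates: B's effective date is Feb 18, 2021, when work began; D's effective date is the deed date, Mar 8, 2021; E relates back to Mar 1, 2021 (work commenced).
By effective date: F (Jul 16, 2020), A (Nov 7, 2020), C (Dec 19, 2020), B (Feb 18, 2021), E (Mar 1, 2021), D (Mar 8, 2021).
C is senior to E before the subordination, so the two trade places.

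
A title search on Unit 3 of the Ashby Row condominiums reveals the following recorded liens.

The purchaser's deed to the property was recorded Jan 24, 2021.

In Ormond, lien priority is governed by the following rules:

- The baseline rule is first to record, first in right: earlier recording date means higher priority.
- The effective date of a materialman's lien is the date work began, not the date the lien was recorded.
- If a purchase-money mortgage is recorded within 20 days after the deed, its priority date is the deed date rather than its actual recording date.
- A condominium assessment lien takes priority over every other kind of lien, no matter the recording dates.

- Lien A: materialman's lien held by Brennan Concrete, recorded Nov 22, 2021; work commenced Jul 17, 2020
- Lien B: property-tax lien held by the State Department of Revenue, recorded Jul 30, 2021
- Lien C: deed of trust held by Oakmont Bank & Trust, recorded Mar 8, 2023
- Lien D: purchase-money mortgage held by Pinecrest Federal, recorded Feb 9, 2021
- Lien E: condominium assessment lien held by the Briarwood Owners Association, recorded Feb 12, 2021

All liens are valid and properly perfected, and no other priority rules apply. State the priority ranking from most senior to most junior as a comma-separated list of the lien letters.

E, A, D, B, C

Adjusting effective dates: A's effective date is Jul 17, 2020, when work began; D's effective date is the deed date, Jan 24, 2021.
E, as a condominium assessment lien, has superpriority and ranks first.
Remaining liens by effective date: A (Jul 17, 2020), D (Jan 24, 2021), B (Jul 30, 2021), C (Mar 8, 2023).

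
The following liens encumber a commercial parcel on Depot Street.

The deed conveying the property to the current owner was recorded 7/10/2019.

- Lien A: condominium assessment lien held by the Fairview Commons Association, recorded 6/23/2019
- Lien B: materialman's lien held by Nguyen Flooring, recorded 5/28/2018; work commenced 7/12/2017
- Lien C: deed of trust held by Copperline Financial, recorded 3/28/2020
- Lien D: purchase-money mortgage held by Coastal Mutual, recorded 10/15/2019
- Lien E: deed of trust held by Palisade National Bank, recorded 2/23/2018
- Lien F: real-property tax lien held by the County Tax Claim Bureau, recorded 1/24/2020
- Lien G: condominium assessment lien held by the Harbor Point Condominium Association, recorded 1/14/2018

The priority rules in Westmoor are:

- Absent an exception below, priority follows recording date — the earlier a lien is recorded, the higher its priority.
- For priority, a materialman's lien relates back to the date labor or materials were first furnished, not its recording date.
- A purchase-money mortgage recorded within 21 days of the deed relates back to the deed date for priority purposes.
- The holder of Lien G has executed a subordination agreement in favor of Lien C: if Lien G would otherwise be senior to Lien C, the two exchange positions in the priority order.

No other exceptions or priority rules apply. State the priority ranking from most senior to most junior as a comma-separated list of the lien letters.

B, C, E, A, D, F, G

First, effective dates: B relates back to 7/12/2017 (work commenced); D missed the 21-day window (97 days after the deed), so its recording date stands.
Ordering by effective date: B (7/12/2017), G (1/14/2018), E (2/23/2018), A (6/23/2019), D (10/15/2019), F (1/24/2020), C (3/28/2020).
The subordination applies — G was senior to C — so G and C swap.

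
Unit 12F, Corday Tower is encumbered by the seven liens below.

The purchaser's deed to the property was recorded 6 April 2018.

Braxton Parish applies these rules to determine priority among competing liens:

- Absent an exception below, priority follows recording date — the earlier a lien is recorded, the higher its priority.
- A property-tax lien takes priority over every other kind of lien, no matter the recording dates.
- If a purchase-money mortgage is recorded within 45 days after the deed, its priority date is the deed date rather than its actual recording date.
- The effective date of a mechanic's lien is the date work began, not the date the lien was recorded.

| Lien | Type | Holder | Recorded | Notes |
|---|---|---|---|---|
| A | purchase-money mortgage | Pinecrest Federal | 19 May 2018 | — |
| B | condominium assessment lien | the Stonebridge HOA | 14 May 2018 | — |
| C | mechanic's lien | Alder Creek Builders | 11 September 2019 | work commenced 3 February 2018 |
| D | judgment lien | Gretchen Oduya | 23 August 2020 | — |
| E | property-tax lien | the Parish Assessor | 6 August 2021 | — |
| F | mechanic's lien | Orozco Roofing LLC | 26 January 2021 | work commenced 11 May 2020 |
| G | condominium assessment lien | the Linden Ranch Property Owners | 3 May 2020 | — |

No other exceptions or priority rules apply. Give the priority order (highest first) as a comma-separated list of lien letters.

E, C, A, B, G, F, D

Effective dates: A's effective date is the deed date, 6 April 2018; C is treated as recorded 3 February 2018, the work-commencement date; F is treated as recorded 11 May 2020, the work-commencement date.
As a property-tax lien, E is senior to every other lien.
Remaining liens by effective date: C (3 February 2018), A (6 April 2018), B (14 May 2018), G (3 May 2020), F (11 May 2020), D (23 August 2020).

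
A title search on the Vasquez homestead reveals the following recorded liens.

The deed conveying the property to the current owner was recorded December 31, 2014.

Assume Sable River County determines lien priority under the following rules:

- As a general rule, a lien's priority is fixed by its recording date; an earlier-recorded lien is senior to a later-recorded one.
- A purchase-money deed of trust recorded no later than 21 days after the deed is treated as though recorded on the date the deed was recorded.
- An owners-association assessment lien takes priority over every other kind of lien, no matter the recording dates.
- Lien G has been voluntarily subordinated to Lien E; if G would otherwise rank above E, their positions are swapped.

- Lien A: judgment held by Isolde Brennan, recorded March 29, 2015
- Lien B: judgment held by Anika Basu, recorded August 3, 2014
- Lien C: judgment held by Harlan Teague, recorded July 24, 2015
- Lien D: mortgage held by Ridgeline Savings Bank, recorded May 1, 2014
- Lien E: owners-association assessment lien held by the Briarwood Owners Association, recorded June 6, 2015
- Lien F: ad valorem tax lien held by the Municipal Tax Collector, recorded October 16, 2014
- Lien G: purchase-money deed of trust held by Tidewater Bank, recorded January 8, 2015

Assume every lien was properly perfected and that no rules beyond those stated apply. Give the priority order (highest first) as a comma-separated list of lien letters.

Effective dates after the stated exceptions: G was recorded within the 21-day window, so its effective date is the deed date December 31, 2014.
As an owners-association assessment lien, E is senior to every other lien.
Among the remaining liens, by effective date: D (May 1, 2014), B (August 3, 2014), F (October 16, 2014), G (December 31, 2014), A (March 29, 2015), C (July 24, 2015).
G already ranks below E; the subordination has no effect.

E, D, B, F, G, A, C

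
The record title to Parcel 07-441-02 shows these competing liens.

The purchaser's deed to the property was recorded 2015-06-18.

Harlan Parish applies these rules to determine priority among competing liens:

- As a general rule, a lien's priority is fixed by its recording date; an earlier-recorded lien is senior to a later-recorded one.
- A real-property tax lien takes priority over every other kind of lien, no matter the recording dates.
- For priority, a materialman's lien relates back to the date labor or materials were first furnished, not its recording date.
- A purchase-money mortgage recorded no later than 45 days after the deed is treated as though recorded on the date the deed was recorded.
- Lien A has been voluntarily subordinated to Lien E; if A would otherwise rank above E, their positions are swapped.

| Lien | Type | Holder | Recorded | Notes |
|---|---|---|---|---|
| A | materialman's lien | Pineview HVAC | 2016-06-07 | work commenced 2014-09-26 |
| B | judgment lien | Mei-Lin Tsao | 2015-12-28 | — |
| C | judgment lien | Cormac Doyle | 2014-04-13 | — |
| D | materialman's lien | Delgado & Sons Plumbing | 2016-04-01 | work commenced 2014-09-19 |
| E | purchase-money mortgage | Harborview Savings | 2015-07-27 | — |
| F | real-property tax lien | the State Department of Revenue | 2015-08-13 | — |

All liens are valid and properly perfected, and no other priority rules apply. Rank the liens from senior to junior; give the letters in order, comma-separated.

Adjusting effective dates: A relates back to 2014-09-26 (work commenced); D is treated as recorded 2014-09-19, the work-commencement date; E relates back to the deed date 2015-06-18.
As a real-property tax lien, F is senior to every other lien.
The other liens, earliest effective date first: C (2014-04-13), D (2014-09-19), A (2014-09-26), E (2015-06-18), B (2015-12-28).
The subordination applies — A was senior to E — so A and E swap.

F, C, D, E, A, B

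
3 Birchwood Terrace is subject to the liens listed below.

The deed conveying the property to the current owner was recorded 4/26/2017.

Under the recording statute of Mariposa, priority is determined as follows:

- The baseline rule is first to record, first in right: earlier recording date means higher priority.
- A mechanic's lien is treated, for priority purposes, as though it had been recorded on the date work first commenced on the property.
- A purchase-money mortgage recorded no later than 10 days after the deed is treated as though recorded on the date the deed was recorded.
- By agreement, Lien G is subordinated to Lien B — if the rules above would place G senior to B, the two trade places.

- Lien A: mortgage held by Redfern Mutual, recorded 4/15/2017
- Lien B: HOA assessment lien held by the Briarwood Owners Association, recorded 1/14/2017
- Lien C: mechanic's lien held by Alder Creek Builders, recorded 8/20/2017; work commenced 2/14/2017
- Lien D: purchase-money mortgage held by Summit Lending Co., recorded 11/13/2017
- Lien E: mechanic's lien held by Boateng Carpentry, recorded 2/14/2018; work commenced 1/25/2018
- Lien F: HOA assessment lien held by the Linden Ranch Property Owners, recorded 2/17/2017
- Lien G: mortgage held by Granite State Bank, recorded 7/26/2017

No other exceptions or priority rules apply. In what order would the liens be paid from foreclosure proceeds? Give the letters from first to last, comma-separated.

Effective dates: C is treated as recorded 2/14/2017, the work-commencement date; D was recorded 201 days after the deed, outside the 10-day window, so it keeps its recording date; E is treated as recorded 1/25/2018, the work-commencement date.
Ordering by effective date: B (1/14/2017), C (2/14/2017), F (2/17/2017), A (4/15/2017), G (7/26/2017), D (11/13/2017), E (1/25/2018).
G is already junior to B, so the subordination agreement changes nothing.

B, C, F, A, G, D, E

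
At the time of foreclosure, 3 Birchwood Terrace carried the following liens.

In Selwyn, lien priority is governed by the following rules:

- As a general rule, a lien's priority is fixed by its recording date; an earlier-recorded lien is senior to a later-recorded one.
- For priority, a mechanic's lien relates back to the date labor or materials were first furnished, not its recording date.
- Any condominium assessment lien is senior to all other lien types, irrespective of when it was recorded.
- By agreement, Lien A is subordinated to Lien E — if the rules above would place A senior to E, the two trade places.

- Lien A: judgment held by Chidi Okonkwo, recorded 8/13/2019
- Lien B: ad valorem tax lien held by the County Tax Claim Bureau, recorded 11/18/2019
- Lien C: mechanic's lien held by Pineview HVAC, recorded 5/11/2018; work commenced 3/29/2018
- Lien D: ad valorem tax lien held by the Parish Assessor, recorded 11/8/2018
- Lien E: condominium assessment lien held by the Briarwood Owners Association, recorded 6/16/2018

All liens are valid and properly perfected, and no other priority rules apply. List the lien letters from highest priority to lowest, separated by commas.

Effective dates after the stated exceptions: C relates back to 3/29/2018 (work commenced).
E is a condominium assessment lien and takes priority over every other lien.
Among the remaining liens, by effective date: C (3/29/2018), D (11/8/2018), A (8/13/2019), B (11/18/2019).
A is already junior to E, so the subordination agreement changes nothing.

E, C, D, A, B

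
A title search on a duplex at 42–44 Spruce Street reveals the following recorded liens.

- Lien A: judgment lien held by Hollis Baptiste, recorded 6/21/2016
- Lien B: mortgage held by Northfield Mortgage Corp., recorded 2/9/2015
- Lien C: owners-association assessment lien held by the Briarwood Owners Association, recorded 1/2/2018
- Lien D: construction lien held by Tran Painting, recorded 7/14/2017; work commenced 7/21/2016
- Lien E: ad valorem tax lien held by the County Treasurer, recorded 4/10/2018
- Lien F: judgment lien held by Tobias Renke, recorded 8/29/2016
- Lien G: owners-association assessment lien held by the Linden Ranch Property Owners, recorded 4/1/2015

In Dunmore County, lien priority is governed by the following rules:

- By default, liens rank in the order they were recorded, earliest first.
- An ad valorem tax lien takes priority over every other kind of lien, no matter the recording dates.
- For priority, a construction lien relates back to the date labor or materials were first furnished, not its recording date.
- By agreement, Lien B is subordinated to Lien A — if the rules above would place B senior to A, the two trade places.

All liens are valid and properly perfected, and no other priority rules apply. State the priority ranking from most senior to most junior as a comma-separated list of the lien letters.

First, effective dates: D's effective date is 7/21/2016, when work began.
E is an ad valorem tax lien and takes priority over every other lien.
The other liens, earliest effective date first: B (2/9/2015), G (4/1/2015), A (6/21/2016), D (7/21/2016), F (8/29/2016), C (1/2/2018).
The subordination applies — B was senior to A — so B and A swap.

E, A, G, B, D, F, C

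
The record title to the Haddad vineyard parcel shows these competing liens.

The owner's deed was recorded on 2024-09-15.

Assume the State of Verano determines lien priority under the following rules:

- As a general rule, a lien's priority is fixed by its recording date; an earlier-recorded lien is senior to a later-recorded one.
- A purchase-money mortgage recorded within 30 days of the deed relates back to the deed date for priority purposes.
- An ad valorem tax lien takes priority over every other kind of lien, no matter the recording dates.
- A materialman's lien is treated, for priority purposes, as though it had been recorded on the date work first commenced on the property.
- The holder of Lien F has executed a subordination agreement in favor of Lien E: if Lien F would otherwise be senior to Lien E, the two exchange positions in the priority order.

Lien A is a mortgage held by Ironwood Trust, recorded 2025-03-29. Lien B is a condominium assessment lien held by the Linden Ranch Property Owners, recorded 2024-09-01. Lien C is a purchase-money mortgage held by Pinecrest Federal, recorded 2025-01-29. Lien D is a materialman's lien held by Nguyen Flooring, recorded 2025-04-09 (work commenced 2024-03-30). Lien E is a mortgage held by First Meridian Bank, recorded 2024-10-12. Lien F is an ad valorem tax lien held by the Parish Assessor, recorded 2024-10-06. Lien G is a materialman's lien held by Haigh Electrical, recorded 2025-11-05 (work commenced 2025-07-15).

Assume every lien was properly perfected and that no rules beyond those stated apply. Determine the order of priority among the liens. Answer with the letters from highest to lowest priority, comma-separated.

Adjusting effective dates: C was recorded 136 days after the deed, outside the 30-day window, so it keeps its recording date; D's effective date is 2024-03-30, when work began; G relates back to 2025-07-15 (work commenced).
F is an ad valorem tax lien and takes priority over every other lien.
Remaining liens by effective date: D (2024-03-30), B (2024-09-01), E (2024-10-12), C (2025-01-29), A (2025-03-29), G (2025-07-15).
F is senior to E before the subordination, so the two trade places.

E, D, B, F, C, A, G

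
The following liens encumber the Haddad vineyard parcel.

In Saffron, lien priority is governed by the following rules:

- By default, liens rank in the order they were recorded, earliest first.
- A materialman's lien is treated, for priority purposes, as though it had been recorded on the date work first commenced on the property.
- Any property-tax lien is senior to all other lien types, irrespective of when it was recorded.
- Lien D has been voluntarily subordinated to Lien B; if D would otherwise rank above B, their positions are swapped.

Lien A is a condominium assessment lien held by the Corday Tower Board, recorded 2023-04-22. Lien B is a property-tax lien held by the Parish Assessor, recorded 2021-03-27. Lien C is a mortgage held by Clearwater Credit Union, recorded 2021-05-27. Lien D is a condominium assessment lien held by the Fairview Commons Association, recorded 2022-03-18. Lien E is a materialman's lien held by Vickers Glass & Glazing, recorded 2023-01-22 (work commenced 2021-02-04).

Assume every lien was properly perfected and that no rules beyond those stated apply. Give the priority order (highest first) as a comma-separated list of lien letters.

B, E, C, D, A

Adjusting effective dates: E's effective date is 2021-02-04, when work began.
B is a property-tax lien, so it outranks all other liens regardless of date.
Among the remaining liens, by effective date: E (2021-02-04), C (2021-05-27), D (2022-03-18), A (2023-04-22).
D is already junior to B, so the subordination agreement changes nothing.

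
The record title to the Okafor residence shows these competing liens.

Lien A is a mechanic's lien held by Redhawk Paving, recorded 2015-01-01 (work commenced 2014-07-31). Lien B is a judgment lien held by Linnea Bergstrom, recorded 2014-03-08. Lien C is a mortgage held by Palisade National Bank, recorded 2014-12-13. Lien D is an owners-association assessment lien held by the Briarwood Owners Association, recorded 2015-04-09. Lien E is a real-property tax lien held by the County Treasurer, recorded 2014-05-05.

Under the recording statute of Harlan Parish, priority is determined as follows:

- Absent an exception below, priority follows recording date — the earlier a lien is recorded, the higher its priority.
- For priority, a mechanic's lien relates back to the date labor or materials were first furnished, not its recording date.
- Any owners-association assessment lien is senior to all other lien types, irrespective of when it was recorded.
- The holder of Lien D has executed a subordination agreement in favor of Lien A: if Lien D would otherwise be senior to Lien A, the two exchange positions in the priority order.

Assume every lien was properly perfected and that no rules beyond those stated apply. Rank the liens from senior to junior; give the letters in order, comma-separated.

A, B, E, D, C

Effective dates: A's effective date is 2014-07-31, when work began.
D is an owners-association assessment lien, so it outranks all other liens regardless of date.
The other liens, earliest effective date first: B (2014-03-08), E (2014-05-05), A (2014-07-31), C (2014-12-13).
The subordination applies — D was senior to A — so D and A swap.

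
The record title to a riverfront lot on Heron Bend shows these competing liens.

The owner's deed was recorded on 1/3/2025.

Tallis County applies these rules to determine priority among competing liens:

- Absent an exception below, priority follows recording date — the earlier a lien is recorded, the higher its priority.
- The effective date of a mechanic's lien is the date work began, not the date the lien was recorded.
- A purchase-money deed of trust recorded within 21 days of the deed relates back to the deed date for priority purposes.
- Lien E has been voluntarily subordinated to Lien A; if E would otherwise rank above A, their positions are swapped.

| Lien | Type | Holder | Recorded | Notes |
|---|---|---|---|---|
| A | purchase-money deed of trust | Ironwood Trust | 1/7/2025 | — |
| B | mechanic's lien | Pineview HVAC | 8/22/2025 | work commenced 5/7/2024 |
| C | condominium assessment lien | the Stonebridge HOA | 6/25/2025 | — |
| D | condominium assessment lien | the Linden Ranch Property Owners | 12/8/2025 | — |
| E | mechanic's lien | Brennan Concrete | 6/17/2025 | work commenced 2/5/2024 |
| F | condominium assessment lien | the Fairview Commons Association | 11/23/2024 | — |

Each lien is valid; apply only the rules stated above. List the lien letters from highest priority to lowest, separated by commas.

A, B, F, E, C, D

Effective dates after the stated exceptions: A was recorded within the 21-day window, so its effective date is the deed date 1/3/2025; B relates back to 5/7/2024 (work commenced); E is treated as recorded 2/5/2024, the work-commencement date.
By effective date, earliest first: E (2/5/2024), B (5/7/2024), F (11/23/2024), A (1/3/2025), C (6/25/2025), D (12/8/2025).
Because E would otherwise rank above A, the subordination swaps them.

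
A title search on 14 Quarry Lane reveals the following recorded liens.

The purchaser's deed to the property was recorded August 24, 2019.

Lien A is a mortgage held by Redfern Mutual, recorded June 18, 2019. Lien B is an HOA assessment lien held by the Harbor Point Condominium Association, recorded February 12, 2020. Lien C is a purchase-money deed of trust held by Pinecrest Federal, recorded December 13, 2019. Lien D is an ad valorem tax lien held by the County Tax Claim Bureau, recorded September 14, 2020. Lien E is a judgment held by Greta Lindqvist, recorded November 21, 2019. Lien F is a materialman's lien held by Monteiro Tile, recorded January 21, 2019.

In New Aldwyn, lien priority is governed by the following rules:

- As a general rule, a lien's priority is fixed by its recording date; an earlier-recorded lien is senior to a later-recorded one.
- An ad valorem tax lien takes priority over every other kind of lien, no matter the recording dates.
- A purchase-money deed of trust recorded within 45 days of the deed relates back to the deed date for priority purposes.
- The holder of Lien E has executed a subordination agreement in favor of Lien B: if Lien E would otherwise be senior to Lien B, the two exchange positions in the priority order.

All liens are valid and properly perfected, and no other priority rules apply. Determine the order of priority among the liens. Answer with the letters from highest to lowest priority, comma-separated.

D, F, A, B, C, E

Adjusting effective dates: C missed the 45-day window (111 days after the deed), so its recording date stands.
As an ad valorem tax lien, D is senior to every other lien.
The other liens, earliest effective date first: F (January 21, 2019), A (June 18, 2019), E (November 21, 2019), C (December 13, 2019), B (February 12, 2020).
Because E would otherwise rank above B, the subordination swaps them.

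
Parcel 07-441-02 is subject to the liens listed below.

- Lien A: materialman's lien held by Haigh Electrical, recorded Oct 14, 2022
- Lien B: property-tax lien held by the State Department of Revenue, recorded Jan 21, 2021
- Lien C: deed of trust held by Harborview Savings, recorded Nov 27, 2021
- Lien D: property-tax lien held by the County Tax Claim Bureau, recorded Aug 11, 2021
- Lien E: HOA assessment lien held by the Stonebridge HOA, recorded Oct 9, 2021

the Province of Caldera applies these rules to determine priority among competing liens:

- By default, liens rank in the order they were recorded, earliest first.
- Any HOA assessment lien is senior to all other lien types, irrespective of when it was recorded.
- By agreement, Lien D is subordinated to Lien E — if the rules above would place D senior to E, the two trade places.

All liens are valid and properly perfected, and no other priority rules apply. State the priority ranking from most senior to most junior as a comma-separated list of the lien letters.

E, as an HOA assessment lien, has superpriority and ranks first.
Remaining liens by effective date: B (Jan 21, 2021), D (Aug 11, 2021), C (Nov 27, 2021), A (Oct 14, 2022).
D already ranks below E; the subordination has no effect.

E, B, D, C, A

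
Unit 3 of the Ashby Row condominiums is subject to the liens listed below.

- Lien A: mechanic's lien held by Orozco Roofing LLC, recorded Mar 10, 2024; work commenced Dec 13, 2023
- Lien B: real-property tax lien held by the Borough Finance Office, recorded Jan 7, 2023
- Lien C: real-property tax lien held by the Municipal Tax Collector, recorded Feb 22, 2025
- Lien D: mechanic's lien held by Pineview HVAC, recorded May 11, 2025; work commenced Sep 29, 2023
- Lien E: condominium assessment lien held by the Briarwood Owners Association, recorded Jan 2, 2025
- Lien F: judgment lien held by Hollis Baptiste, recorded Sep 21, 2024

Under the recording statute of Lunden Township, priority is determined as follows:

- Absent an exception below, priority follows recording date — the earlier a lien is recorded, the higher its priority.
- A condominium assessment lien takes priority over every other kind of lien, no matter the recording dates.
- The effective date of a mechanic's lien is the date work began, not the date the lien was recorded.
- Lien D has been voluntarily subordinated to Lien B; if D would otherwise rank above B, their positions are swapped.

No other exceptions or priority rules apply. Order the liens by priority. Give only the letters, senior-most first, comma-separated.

E, B, D, A, F, C

Effective dates after the stated exceptions: A relates back to Dec 13, 2023 (work commenced); D's effective date is Sep 29, 2023, when work began.
E, as a condominium assessment lien, has superpriority and ranks first.
The other liens, earliest effective date first: B (Jan 7, 2023), D (Sep 29, 2023), A (Dec 13, 2023), F (Sep 21, 2024), C (Feb 22, 2025).
D is already junior to B, so the subordination agreement changes nothing.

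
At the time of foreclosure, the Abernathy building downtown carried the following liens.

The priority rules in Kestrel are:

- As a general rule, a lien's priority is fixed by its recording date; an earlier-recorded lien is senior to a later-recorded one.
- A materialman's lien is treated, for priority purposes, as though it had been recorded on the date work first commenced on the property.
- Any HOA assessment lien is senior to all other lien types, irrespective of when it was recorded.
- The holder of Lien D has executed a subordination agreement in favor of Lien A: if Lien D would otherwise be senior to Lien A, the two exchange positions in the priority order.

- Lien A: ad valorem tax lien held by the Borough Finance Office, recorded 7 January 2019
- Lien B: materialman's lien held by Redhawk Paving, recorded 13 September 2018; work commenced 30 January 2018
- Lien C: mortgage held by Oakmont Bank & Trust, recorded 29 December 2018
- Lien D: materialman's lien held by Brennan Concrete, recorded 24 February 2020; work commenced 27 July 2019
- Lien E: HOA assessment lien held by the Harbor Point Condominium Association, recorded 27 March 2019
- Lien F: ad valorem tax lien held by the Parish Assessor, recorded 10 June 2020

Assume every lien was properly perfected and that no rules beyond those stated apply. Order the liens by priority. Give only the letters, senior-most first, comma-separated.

Effective dates: B is treated as recorded 30 January 2018, the work-commencement date; D is treated as recorded 27 July 2019, the work-commencement date.
E is an HOA assessment lien, so it outranks all other liens regardless of date.
The other liens, earliest effective date first: B (30 January 2018), C (29 December 2018), A (7 January 2019), D (27 July 2019), F (10 June 2020).
D already ranks below A; the subordination has no effect.

E, B, C, A, D, F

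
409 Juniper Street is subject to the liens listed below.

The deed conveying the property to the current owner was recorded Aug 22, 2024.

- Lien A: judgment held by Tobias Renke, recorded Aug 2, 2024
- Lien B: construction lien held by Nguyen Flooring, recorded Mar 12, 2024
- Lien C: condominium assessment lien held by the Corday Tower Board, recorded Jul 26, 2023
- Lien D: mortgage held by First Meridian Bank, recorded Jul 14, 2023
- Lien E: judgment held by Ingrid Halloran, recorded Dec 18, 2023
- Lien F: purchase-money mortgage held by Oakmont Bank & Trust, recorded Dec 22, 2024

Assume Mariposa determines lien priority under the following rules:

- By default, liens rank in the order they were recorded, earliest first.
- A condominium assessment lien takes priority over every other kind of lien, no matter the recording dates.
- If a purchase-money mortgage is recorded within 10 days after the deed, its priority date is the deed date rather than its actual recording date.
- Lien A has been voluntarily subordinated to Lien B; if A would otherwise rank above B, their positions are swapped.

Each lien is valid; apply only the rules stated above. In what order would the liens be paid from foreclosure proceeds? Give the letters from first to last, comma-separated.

C, D, E, B, A, F

Effective dates: F was recorded 122 days after the deed, outside the 10-day window, so it keeps its recording date.
C is a condominium assessment lien and takes priority over every other lien.
The other liens, earliest effective date first: D (Jul 14, 2023), E (Dec 18, 2023), B (Mar 12, 2024), A (Aug 2, 2024), F (Dec 22, 2024).
A is already junior to B, so the subordination agreement changes nothing.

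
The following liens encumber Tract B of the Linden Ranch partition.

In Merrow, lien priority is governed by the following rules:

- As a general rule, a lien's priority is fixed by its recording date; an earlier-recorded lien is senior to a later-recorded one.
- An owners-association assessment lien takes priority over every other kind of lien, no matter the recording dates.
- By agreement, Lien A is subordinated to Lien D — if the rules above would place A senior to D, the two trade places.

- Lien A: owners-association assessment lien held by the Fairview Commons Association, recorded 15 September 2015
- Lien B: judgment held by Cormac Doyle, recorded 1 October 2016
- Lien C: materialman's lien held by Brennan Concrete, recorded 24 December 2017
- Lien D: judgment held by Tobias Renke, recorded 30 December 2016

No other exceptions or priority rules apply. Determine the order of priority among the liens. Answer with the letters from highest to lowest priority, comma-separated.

D, B, A, C

As an owners-association assessment lien, A is senior to every other lien.
The other liens, earliest effective date first: B (1 October 2016), D (30 December 2016), C (24 December 2017).
Because A would otherwise rank above D, the subordination swaps them.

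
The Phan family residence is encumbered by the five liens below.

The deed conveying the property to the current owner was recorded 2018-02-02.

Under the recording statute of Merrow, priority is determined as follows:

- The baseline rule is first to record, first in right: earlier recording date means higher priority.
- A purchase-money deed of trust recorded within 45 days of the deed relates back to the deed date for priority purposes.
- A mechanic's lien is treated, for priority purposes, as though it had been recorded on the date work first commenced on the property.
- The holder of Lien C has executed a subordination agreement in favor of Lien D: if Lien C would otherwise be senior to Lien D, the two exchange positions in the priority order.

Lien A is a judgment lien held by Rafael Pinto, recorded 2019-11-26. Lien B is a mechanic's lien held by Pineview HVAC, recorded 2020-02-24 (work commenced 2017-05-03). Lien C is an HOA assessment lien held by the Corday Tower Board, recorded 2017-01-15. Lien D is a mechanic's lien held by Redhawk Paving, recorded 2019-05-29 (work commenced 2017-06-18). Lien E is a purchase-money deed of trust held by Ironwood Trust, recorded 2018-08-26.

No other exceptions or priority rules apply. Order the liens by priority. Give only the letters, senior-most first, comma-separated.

First, effective dates: B is treated as recorded 2017-05-03, the work-commencement date; D's effective date is 2017-06-18, when work began; E missed the 45-day window (205 days after the deed), so its recording date stands.
Ordering by effective date: C (2017-01-15), B (2017-05-03), D (2017-06-18), E (2018-08-26), A (2019-11-26).
C would otherwise be senior to D, so under the subordination agreement C and D exchange positions.

D, B, C, E, A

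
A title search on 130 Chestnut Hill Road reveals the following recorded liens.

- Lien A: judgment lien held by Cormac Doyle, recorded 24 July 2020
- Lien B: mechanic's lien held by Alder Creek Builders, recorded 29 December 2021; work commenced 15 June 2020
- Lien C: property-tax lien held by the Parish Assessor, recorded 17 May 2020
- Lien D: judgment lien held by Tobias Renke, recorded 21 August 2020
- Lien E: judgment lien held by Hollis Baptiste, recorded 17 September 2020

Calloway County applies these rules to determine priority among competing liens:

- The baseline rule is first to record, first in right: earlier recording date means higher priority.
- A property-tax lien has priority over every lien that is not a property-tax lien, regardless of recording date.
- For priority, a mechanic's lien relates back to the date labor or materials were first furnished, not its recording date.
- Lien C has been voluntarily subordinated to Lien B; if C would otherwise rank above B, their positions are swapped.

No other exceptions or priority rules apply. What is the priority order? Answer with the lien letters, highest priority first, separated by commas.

First, effective dates: B relates back to 15 June 2020 (work commenced).
C is a property-tax lien and takes priority over every other lien.
The other liens, earliest effective date first: B (15 June 2020), A (24 July 2020), D (21 August 2020), E (17 September 2020).
C is senior to B before the subordination, so the two trade places.

B, C, A, D, E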